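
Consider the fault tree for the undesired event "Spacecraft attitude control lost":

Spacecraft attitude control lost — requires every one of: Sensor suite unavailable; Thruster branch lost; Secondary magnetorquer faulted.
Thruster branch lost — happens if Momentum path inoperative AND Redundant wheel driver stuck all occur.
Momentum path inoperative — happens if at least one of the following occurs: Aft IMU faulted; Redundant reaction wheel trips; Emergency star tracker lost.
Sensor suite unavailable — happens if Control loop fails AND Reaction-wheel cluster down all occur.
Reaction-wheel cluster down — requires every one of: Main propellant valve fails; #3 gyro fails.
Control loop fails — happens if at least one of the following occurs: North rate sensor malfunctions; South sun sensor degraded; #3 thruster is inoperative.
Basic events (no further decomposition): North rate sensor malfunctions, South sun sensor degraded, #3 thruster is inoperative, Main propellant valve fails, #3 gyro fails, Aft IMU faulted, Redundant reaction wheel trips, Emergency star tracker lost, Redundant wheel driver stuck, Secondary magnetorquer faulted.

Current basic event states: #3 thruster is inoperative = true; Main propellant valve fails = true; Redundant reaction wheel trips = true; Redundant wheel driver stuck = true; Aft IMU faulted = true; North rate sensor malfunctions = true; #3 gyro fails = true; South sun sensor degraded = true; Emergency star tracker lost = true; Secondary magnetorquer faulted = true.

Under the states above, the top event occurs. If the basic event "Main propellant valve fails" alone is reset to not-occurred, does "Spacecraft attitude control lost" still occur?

No

Counterfactual: set "Main propellant valve fails" to not occurred.
Control loop fails [OR]: North rate sensor malfunctions=occurs, South sun sensor degraded=occurs, #3 thruster is inoperative=occurs → at least one input occurs → occurs.
Reaction-wheel cluster down [AND]: Main propellant valve fails=not, #3 gyro fails=occurs → not all inputs occur → does not occur.
Sensor suite unavailable [AND]: Control loop fails=occurs, Reaction-wheel cluster down=not → not all inputs occur → does not occur.
Momentum path inoperative [OR]: Aft IMU faulted=occurs, Redundant reaction wheel trips=occurs, Emergency star tracker lost=occurs → at least one input occurs → occurs.
Thruster branch lost [AND]: Momentum path inoperative=occurs, Redundant wheel driver stuck=occurs → all inputs occur → occurs.
Spacecraft attitude control lost [AND]: Sensor suite unavailable=not, Thruster branch lost=occurs, Secondary magnetorquer faulted=occurs → not all inputs occur → does not occur.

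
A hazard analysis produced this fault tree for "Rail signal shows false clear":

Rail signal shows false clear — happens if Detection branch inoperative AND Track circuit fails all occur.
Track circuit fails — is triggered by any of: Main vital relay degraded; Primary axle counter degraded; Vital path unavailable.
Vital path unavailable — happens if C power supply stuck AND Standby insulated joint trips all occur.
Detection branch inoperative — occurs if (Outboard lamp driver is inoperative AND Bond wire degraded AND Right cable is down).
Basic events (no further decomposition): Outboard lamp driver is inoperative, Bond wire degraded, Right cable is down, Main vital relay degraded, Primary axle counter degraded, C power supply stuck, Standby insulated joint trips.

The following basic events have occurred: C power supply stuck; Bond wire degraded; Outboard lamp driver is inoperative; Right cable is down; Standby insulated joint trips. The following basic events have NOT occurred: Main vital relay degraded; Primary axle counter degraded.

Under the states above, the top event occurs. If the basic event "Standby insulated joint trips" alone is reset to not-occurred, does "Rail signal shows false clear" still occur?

No

Counterfactual: set "Standby insulated joint trips" to not occurred.
Detection branch inoperative [AND]: Outboard lamp driver is inoperative=occurs, Bond wire degraded=occurs, Right cable is down=occurs → all inputs occur → occurs.
Vital path unavailable [AND]: C power supply stuck=occurs, Standby insulated joint trips=not → not all inputs occur → does not occur.
Track circuit fails [OR]: Main vital relay degraded=not, Primary axle counter degraded=not, Vital path unavailable=not → no input occurs → does not occur.
Rail signal shows false clear [AND]: Detection branch inoperative=occurs, Track circuit fails=not → not all inputs occur → does not occur.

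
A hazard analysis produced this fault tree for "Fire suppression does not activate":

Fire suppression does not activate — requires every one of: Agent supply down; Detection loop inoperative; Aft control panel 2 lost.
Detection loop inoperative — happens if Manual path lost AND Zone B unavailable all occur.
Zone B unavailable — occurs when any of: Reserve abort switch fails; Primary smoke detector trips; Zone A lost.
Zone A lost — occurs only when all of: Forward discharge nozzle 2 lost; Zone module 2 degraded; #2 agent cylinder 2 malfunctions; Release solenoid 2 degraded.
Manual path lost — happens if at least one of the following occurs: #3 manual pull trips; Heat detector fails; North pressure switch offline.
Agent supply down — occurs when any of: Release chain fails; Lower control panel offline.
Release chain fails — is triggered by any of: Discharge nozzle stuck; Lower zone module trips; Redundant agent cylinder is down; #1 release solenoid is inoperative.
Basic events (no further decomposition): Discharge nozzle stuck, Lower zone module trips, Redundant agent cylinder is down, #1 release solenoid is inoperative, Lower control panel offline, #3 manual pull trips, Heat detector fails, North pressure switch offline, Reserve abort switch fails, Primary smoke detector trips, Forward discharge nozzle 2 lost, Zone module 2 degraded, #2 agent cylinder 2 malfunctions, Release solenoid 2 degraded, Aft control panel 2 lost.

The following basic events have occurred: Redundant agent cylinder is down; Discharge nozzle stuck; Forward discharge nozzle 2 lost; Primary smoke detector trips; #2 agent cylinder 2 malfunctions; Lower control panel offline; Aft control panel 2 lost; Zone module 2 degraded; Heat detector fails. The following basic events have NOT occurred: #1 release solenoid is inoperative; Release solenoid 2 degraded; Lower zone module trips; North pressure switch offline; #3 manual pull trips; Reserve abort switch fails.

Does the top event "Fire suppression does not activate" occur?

Release chain fails [OR]: Discharge nozzle stuck=occurs, Lower zone module trips=not, Redundant agent cylinder is down=occurs, #1 release solenoid is inoperative=not → at least one input occurs → occurs.
Agent supply down [OR]: Release chain fails=occurs, Lower control panel offline=occurs → at least one input occurs → occurs.
Manual path lost [OR]: #3 manual pull trips=not, Heat detector fails=occurs, North pressure switch offline=not → at least one input occurs → occurs.
Zone A lost [AND]: Forward discharge nozzle 2 lost=occurs, Zone module 2 degraded=occurs, #2 agent cylinder 2 malfunctions=occurs, Release solenoid 2 degraded=not → not all inputs occur → does not occur.
Zone B unavailable [OR]: Reserve abort switch fails=not, Primary smoke detector trips=occurs, Zone A lost=not → at least one input occurs → occurs.
Detection loop inoperative [AND]: Manual path lost=occurs, Zone B unavailable=occurs → all inputs occur → occurs.
Fire suppression does not activate [AND]: Agent supply down=occurs, Detection loop inoperative=occurs, Aft control panel 2 lost=occurs → all inputs occur → occurs.

Yes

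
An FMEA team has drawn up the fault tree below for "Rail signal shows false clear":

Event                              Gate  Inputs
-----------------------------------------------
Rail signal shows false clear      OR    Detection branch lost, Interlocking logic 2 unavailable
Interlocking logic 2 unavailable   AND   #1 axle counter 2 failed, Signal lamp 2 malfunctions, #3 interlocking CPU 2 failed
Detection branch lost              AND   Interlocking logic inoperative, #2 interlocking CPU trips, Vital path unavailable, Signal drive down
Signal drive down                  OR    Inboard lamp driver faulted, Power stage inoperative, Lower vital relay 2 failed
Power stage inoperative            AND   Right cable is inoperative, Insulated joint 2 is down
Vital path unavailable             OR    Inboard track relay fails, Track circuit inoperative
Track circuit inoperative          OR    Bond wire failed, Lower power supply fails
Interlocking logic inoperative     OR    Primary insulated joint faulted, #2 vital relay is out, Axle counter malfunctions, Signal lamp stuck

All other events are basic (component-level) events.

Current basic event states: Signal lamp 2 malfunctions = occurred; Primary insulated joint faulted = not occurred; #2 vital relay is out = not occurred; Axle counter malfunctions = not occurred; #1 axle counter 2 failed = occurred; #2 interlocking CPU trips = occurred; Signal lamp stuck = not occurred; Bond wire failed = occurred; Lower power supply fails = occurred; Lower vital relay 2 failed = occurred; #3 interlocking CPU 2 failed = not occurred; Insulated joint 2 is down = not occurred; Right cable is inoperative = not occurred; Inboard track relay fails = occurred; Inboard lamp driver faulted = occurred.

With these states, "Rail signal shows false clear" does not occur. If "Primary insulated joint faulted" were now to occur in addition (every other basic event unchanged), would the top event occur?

Counterfactual: set "Primary insulated joint faulted" to occurred.
Interlocking logic inoperative [OR]: Primary insulated joint faulted=occurs, #2 vital relay is out=not, Axle counter malfunctions=not, Signal lamp stuck=not → at least one input occurs → occurs.
Track circuit inoperative [OR]: Bond wire failed=occurs, Lower power supply fails=occurs → at least one input occurs → occurs.
Vital path unavailable [OR]: Inboard track relay fails=occurs, Track circuit inoperative=occurs → at least one input occurs → occurs.
Power stage inoperative [AND]: Right cable is inoperative=not, Insulated joint 2 is down=not → not all inputs occur → does not occur.
Signal drive down [OR]: Inboard lamp driver faulted=occurs, Power stage inoperative=not, Lower vital relay 2 failed=occurs → at least one input occurs → occurs.
Detection branch lost [AND]: Interlocking logic inoperative=occurs, #2 interlocking CPU trips=occurs, Vital path unavailable=occurs, Signal drive down=occurs → all inputs occur → occurs.
Interlocking logic 2 unavailable [AND]: #1 axle counter 2 failed=occurs, Signal lamp 2 malfunctions=occurs, #3 interlocking CPU 2 failed=not → not all inputs occur → does not occur.
Rail signal shows false clear [OR]: Detection branch lost=occurs, Interlocking logic 2 unavailable=not → at least one input occurs → occurs.

Yes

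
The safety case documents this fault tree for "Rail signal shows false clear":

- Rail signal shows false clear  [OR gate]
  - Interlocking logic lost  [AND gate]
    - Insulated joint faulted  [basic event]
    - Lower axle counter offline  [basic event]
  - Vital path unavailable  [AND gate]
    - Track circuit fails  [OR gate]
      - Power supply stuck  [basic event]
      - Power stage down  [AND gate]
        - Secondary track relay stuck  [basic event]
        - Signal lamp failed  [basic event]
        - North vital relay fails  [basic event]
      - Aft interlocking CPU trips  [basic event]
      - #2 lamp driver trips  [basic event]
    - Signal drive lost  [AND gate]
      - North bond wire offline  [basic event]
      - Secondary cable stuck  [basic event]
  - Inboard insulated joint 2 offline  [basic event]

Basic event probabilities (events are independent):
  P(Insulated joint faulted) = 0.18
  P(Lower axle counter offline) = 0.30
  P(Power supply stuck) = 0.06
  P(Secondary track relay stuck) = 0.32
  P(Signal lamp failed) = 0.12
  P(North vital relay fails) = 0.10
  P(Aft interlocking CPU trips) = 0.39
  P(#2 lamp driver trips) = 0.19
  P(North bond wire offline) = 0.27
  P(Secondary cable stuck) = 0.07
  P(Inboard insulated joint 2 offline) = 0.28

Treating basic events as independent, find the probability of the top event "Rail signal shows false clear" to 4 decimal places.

0.3258

P(Interlocking logic lost) [AND] = 0.18 × 0.30 = 0.054000
P(Power stage down) [AND] = 0.32 × 0.12 × 0.10 = 0.003840
P(Track circuit fails) [OR] = 1 − (1−0.06) × (1−0.003840) × (1−0.39) × (1−0.19) = 0.537330
P(Signal drive lost) [AND] = 0.27 × 0.07 = 0.018900
P(Vital path unavailable) [AND] = 0.537330 × 0.018900 = 0.010156
P(Rail signal shows false clear) [OR] = 1 − (1−0.054000) × (1−0.010156) × (1−0.28) = 0.325797
Rounded to 4 decimal places: P(Rail signal shows false clear) ≈ 0.3258.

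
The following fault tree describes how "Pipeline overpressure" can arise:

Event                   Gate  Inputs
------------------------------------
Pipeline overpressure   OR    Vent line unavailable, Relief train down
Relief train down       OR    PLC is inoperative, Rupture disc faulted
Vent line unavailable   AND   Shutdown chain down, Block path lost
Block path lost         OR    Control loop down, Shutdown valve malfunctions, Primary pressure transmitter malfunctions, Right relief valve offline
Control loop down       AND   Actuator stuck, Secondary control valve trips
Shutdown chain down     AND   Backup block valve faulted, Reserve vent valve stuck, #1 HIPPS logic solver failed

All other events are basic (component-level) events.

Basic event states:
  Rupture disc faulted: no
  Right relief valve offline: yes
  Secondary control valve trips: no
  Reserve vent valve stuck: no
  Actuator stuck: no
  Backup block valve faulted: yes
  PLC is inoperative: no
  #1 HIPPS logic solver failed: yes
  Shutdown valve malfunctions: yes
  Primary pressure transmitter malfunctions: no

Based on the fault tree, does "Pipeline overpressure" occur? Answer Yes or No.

Shutdown chain down [AND]: Backup block valve faulted=occurs, Reserve vent valve stuck=not, #1 HIPPS logic solver failed=occurs → not all inputs occur → does not occur.
Control loop down [AND]: Actuator stuck=not, Secondary control valve trips=not → not all inputs occur → does not occur.
Block path lost [OR]: Control loop down=not, Shutdown valve malfunctions=occurs, Primary pressure transmitter malfunctions=not, Right relief valve offline=occurs → at least one input occurs → occurs.
Vent line unavailable [AND]: Shutdown chain down=not, Block path lost=occurs → not all inputs occur → does not occur.
Relief train down [OR]: PLC is inoperative=not, Rupture disc faulted=not → no input occurs → does not occur.
Pipeline overpressure [OR]: Vent line unavailable=not, Relief train down=not → no input occurs → does not occur.

No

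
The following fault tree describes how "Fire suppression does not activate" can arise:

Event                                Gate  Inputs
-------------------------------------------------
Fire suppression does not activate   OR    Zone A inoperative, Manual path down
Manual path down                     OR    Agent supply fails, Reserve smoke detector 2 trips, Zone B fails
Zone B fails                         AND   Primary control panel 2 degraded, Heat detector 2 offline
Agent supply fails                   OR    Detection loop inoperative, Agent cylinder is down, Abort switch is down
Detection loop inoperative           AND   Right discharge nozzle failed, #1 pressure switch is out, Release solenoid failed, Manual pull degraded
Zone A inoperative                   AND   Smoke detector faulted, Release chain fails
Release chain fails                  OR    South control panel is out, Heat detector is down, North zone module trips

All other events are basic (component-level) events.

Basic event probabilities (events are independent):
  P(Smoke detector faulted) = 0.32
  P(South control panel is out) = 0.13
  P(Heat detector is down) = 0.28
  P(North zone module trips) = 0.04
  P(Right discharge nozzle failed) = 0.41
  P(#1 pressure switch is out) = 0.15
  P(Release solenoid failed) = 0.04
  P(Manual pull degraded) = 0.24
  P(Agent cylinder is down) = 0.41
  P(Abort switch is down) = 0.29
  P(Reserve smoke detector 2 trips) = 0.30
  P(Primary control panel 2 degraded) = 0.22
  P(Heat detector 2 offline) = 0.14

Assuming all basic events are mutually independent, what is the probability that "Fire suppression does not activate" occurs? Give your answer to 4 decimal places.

P(Release chain fails) [OR] = 1 − (1−0.13) × (1−0.28) × (1−0.04) = 0.398656
P(Zone A inoperative) [AND] = 0.32 × 0.398656 = 0.127570
P(Detection loop inoperative) [AND] = 0.41 × 0.15 × 0.04 × 0.24 = 0.000590
P(Agent supply fails) [OR] = 1 − (1−0.000590) × (1−0.41) × (1−0.29) = 0.581347
P(Zone B fails) [AND] = 0.22 × 0.14 = 0.030800
P(Manual path down) [OR] = 1 − (1−0.581347) × (1−0.30) × (1−0.030800) = 0.715969
P(Fire suppression does not activate) [OR] = 1 − (1−0.127570) × (1−0.715969) = 0.752203
Rounded to 4 decimal places: P(Fire suppression does not activate) ≈ 0.7522.

0.7522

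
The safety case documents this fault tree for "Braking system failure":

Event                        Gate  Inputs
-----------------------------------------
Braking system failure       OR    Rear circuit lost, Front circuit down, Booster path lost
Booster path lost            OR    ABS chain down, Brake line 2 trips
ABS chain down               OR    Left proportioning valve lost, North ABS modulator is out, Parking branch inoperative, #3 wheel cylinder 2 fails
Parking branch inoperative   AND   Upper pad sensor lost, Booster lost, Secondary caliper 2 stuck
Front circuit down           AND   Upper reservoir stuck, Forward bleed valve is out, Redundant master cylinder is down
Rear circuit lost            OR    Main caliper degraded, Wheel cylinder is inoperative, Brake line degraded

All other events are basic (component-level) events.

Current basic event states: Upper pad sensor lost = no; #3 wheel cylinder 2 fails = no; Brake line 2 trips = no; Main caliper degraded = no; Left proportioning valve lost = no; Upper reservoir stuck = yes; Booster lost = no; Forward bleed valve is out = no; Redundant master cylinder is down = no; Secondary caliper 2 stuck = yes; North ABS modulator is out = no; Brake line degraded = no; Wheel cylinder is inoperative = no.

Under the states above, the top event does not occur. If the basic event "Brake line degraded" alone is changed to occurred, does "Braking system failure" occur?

Counterfactual: set "Brake line degraded" to occurred.
Rear circuit lost [OR]: Main caliper degraded=not, Wheel cylinder is inoperative=not, Brake line degraded=occurs → at least one input occurs → occurs.
Front circuit down [AND]: Upper reservoir stuck=occurs, Forward bleed valve is out=not, Redundant master cylinder is down=not → not all inputs occur → does not occur.
Parking branch inoperative [AND]: Upper pad sensor lost=not, Booster lost=not, Secondary caliper 2 stuck=occurs → not all inputs occur → does not occur.
ABS chain down [OR]: Left proportioning valve lost=not, North ABS modulator is out=not, Parking branch inoperative=not, #3 wheel cylinder 2 fails=not → no input occurs → does not occur.
Booster path lost [OR]: ABS chain down=not, Brake line 2 trips=not → no input occurs → does not occur.
Braking system failure [OR]: Rear circuit lost=occurs, Front circuit down=not, Booster path lost=not → at least one input occurs → occurs.

Yes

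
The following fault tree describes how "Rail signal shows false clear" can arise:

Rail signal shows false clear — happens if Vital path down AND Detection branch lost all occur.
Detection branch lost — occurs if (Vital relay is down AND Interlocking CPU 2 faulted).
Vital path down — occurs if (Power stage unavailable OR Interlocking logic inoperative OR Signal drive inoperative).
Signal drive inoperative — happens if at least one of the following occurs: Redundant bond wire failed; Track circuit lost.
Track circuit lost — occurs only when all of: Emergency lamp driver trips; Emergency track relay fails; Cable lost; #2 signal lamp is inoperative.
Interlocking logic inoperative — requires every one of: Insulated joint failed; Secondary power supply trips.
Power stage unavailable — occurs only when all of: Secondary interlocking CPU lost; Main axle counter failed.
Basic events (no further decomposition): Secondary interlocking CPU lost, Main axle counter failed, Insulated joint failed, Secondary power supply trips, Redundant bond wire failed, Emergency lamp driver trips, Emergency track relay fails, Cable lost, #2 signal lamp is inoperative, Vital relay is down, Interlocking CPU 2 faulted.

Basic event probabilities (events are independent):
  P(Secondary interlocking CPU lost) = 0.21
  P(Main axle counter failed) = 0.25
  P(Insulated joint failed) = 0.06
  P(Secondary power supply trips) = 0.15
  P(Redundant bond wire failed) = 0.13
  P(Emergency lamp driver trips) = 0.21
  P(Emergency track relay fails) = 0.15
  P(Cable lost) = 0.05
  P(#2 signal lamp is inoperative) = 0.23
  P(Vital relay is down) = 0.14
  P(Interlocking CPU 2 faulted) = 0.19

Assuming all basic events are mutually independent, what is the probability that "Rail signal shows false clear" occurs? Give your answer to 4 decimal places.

0.0049

P(Power stage unavailable) [AND] = 0.21 × 0.25 = 0.052500
P(Interlocking logic inoperative) [AND] = 0.06 × 0.15 = 0.009000
P(Track circuit lost) [AND] = 0.21 × 0.15 × 0.05 × 0.23 = 0.000362
P(Signal drive inoperative) [OR] = 1 − (1−0.13) × (1−0.000362) = 0.130315
P(Vital path down) [OR] = 1 − (1−0.052500) × (1−0.009000) × (1−0.130315) = 0.183390
P(Detection branch lost) [AND] = 0.14 × 0.19 = 0.026600
P(Rail signal shows false clear) [AND] = 0.183390 × 0.026600 = 0.004878
Rounded to 4 decimal places: P(Rail signal shows false clear) ≈ 0.0049.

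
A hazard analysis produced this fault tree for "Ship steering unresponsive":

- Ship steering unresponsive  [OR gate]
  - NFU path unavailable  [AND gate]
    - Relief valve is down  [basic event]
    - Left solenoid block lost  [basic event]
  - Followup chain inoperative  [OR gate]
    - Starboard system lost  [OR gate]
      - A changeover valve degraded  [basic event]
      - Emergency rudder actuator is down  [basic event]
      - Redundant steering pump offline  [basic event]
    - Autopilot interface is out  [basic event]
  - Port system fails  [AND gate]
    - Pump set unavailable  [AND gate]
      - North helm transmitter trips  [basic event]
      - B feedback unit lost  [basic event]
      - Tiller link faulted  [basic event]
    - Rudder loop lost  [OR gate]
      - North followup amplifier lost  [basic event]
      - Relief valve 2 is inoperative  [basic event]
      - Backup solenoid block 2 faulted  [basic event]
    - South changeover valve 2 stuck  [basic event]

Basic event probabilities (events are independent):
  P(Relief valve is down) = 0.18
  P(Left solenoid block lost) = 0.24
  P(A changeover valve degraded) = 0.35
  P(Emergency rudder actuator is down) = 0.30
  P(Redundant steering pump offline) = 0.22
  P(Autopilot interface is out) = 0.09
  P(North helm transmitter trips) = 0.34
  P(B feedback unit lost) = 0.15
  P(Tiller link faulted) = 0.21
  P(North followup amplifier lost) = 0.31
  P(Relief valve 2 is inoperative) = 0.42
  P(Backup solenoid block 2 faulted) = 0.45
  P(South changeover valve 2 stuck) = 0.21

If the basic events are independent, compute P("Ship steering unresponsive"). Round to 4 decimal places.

P(NFU path unavailable) [AND] = 0.18 × 0.24 = 0.043200
P(Starboard system lost) [OR] = 1 − (1−0.35) × (1−0.30) × (1−0.22) = 0.645100
P(Followup chain inoperative) [OR] = 1 − (1−0.645100) × (1−0.09) = 0.677041
P(Pump set unavailable) [AND] = 0.34 × 0.15 × 0.21 = 0.010710
P(Rudder loop lost) [OR] = 1 − (1−0.31) × (1−0.42) × (1−0.45) = 0.779890
P(Port system fails) [AND] = 0.010710 × 0.779890 × 0.21 = 0.001754
P(Ship steering unresponsive) [OR] = 1 − (1−0.043200) × (1−0.677041) × (1−0.001754) = 0.691535
Rounded to 4 decimal places: P(Ship steering unresponsive) ≈ 0.6915.

0.6915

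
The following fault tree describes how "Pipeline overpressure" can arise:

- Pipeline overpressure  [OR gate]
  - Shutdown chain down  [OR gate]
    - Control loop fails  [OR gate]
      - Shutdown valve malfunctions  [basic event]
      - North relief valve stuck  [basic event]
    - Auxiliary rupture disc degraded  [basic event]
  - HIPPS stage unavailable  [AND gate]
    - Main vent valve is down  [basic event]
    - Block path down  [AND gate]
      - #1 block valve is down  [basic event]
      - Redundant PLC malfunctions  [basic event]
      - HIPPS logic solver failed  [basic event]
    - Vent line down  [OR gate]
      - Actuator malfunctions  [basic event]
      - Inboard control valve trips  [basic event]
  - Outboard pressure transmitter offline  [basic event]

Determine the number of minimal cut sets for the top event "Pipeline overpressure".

Control loop fails [OR]: union of children's cut sets → 2 cut set(s).
Shutdown chain down [OR]: union of children's cut sets → 3 cut set(s).
Block path down [AND]: one cut set from each child combined → 1 × 1 × 1 = 1 cut set(s).
Vent line down [OR]: union of children's cut sets → 2 cut set(s).
HIPPS stage unavailable [AND]: one cut set from each child combined → 1 × 1 × 2 = 2 cut set(s).
Pipeline overpressure [OR]: union of children's cut sets → 6 cut set(s).
Minimal cut sets: {Shutdown valve malfunctions}; {North relief valve stuck}; {Auxiliary rupture disc degraded}; {#1 block valve is down, Actuator malfunctions, HIPPS logic solver failed, Main vent valve is down, Redundant PLC malfunctions}; {#1 block valve is down, HIPPS logic solver failed, Inboard control valve trips, Main vent valve is down, Redundant PLC malfunctions}; {Outboard pressure transmitter offline}.

6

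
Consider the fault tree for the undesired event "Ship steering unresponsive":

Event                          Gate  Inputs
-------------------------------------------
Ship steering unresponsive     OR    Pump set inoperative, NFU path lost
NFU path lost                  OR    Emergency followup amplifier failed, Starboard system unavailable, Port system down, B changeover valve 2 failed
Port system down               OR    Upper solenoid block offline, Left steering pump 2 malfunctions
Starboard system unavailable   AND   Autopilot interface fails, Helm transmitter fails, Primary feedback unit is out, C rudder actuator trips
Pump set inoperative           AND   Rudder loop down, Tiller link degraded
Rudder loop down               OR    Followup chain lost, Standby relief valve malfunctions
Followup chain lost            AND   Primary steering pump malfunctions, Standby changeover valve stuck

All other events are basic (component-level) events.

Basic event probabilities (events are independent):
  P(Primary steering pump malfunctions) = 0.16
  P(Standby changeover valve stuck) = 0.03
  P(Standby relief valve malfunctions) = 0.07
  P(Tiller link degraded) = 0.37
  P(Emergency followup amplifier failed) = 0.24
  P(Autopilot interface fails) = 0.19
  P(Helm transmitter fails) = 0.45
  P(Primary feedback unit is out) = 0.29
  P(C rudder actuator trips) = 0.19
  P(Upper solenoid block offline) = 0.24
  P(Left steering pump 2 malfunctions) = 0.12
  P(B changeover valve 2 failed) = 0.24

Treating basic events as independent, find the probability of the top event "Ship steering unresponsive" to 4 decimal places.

P(Followup chain lost) [AND] = 0.16 × 0.03 = 0.004800
P(Rudder loop down) [OR] = 1 − (1−0.004800) × (1−0.07) = 0.074464
P(Pump set inoperative) [AND] = 0.074464 × 0.37 = 0.027552
P(Starboard system unavailable) [AND] = 0.19 × 0.45 × 0.29 × 0.19 = 0.004711
P(Port system down) [OR] = 1 − (1−0.24) × (1−0.12) = 0.331200
P(NFU path lost) [OR] = 1 − (1−0.24) × (1−0.004711) × (1−0.331200) × (1−0.24) = 0.615521
P(Ship steering unresponsive) [OR] = 1 − (1−0.027552) × (1−0.615521) = 0.626114
Rounded to 4 decimal places: P(Ship steering unresponsive) ≈ 0.6261.

0.6261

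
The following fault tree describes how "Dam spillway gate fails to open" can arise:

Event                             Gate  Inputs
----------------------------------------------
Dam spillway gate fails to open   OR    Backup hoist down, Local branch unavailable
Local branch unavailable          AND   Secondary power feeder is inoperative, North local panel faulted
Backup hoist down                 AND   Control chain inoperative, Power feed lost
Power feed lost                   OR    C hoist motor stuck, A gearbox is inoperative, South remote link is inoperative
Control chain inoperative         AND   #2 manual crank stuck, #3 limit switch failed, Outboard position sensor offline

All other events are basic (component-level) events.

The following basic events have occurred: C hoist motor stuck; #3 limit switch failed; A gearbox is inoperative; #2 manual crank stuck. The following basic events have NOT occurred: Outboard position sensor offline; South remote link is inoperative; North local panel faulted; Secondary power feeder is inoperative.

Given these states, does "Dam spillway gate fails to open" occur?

Control chain inoperative [AND]: #2 manual crank stuck=occurs, #3 limit switch failed=occurs, Outboard position sensor offline=not → not all inputs occur → does not occur.
Power feed lost [OR]: C hoist motor stuck=occurs, A gearbox is inoperative=occurs, South remote link is inoperative=not → at least one input occurs → occurs.
Backup hoist down [AND]: Control chain inoperative=not, Power feed lost=occurs → not all inputs occur → does not occur.
Local branch unavailable [AND]: Secondary power feeder is inoperative=not, North local panel faulted=not → not all inputs occur → does not occur.
Dam spillway gate fails to open [OR]: Backup hoist down=not, Local branch unavailable=not → no input occurs → does not occur.

No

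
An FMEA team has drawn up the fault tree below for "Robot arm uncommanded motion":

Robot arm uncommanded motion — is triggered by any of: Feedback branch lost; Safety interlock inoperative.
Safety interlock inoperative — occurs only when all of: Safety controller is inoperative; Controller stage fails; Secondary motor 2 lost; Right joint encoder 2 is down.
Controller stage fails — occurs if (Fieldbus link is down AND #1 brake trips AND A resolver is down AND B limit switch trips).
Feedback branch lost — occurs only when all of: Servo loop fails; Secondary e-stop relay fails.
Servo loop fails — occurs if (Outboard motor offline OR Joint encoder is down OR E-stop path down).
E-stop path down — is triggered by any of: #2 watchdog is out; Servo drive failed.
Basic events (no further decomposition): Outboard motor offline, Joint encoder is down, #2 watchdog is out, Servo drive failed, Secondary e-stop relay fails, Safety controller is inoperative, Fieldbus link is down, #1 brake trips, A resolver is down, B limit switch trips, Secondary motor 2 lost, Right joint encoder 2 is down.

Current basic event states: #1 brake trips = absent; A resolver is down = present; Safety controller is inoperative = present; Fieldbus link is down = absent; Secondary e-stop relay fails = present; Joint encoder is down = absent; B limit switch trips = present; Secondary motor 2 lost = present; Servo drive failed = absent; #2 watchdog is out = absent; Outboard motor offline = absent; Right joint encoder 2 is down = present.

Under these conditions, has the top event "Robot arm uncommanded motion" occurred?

No

E-stop path down [OR]: #2 watchdog is out=not, Servo drive failed=not → no input occurs → does not occur.
Servo loop fails [OR]: Outboard motor offline=not, Joint encoder is down=not, E-stop path down=not → no input occurs → does not occur.
Feedback branch lost [AND]: Servo loop fails=not, Secondary e-stop relay fails=occurs → not all inputs occur → does not occur.
Controller stage fails [AND]: Fieldbus link is down=not, #1 brake trips=not, A resolver is down=occurs, B limit switch trips=occurs → not all inputs occur → does not occur.
Safety interlock inoperative [AND]: Safety controller is inoperative=occurs, Controller stage fails=not, Secondary motor 2 lost=occurs, Right joint encoder 2 is down=occurs → not all inputs occur → does not occur.
Robot arm uncommanded motion [OR]: Feedback branch lost=not, Safety interlock inoperative=not → no input occurs → does not occur.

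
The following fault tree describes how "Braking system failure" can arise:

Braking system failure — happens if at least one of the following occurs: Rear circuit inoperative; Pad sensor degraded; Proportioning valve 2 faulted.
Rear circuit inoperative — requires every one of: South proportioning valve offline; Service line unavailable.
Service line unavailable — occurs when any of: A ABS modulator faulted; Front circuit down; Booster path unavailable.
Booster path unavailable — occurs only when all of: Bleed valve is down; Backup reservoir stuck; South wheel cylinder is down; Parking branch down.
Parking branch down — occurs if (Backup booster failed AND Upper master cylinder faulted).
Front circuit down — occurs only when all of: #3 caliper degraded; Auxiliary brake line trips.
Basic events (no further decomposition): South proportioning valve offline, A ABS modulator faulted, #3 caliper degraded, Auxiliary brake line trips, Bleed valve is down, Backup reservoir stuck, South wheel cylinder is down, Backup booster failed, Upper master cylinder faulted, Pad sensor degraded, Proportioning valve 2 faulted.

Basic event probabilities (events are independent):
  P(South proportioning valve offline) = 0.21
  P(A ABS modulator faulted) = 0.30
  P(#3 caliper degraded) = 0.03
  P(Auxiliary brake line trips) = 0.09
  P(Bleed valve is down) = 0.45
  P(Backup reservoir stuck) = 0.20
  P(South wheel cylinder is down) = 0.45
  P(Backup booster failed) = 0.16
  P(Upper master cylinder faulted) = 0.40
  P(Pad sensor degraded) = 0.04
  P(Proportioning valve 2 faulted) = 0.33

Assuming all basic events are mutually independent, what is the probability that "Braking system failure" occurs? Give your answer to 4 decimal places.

P(Front circuit down) [AND] = 0.03 × 0.09 = 0.002700
P(Parking branch down) [AND] = 0.16 × 0.40 = 0.064000
P(Booster path unavailable) [AND] = 0.45 × 0.20 × 0.45 × 0.064000 = 0.002592
P(Service line unavailable) [OR] = 1 − (1−0.30) × (1−0.002700) × (1−0.002592) = 0.303700
P(Rear circuit inoperative) [AND] = 0.21 × 0.303700 = 0.063777
P(Braking system failure) [OR] = 1 − (1−0.063777) × (1−0.04) × (1−0.33) = 0.397821
Rounded to 4 decimal places: P(Braking system failure) ≈ 0.3978.

0.3978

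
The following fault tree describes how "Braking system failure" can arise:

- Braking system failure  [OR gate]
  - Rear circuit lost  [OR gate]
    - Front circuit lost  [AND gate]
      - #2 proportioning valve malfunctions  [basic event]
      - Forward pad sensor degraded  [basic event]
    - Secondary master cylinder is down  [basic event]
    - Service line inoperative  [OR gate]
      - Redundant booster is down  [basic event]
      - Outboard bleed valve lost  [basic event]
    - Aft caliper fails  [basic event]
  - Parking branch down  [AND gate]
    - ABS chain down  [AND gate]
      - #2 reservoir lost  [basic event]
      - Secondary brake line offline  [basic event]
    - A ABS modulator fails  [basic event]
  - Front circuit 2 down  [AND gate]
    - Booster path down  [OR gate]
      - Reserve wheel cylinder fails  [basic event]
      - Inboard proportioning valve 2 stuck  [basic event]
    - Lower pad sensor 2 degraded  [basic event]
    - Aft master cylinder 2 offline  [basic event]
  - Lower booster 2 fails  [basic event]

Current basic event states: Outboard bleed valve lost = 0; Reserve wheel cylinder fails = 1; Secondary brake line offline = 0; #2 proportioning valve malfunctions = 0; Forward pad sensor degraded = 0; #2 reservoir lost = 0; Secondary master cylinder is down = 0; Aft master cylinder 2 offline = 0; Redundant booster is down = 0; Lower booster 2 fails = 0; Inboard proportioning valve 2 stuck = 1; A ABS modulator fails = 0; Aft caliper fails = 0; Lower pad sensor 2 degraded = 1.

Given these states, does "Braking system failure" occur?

No

Front circuit lost [AND]: #2 proportioning valve malfunctions=not, Forward pad sensor degraded=not → not all inputs occur → does not occur.
Service line inoperative [OR]: Redundant booster is down=not, Outboard bleed valve lost=not → no input occurs → does not occur.
Rear circuit lost [OR]: Front circuit lost=not, Secondary master cylinder is down=not, Service line inoperative=not, Aft caliper fails=not → no input occurs → does not occur.
ABS chain down [AND]: #2 reservoir lost=not, Secondary brake line offline=not → not all inputs occur → does not occur.
Parking branch down [AND]: ABS chain down=not, A ABS modulator fails=not → not all inputs occur → does not occur.
Booster path down [OR]: Reserve wheel cylinder fails=occurs, Inboard proportioning valve 2 stuck=occurs → at least one input occurs → occurs.
Front circuit 2 down [AND]: Booster path down=occurs, Lower pad sensor 2 degraded=occurs, Aft master cylinder 2 offline=not → not all inputs occur → does not occur.
Braking system failure [OR]: Rear circuit lost=not, Parking branch down=not, Front circuit 2 down=not, Lower booster 2 fails=not → no input occurs → does not occur.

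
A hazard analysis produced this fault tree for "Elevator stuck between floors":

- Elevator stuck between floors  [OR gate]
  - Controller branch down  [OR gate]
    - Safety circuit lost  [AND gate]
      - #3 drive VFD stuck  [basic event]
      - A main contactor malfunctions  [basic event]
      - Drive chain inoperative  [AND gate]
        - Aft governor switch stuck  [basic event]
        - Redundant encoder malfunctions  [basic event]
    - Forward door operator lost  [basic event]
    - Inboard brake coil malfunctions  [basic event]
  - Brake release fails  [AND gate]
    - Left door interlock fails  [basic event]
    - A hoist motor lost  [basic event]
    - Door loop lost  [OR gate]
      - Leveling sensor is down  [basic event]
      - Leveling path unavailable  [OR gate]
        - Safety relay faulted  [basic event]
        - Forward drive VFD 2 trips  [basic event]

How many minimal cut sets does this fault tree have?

Drive chain inoperative [AND]: one cut set from each child combined → 1 × 1 = 1 cut set(s).
Safety circuit lost [AND]: one cut set from each child combined → 1 × 1 × 1 = 1 cut set(s).
Controller branch down [OR]: union of children's cut sets → 3 cut set(s).
Leveling path unavailable [OR]: union of children's cut sets → 2 cut set(s).
Door loop lost [OR]: union of children's cut sets → 3 cut set(s).
Brake release fails [AND]: one cut set from each child combined → 1 × 1 × 3 = 3 cut set(s).
Elevator stuck between floors [OR]: union of children's cut sets → 6 cut set(s).
Minimal cut sets: {#3 drive VFD stuck, A main contactor malfunctions, Aft governor switch stuck, Redundant encoder malfunctions}; {Forward door operator lost}; {Inboard brake coil malfunctions}; {A hoist motor lost, Left door interlock fails, Leveling sensor is down}; {A hoist motor lost, Left door interlock fails, Safety relay faulted}; {A hoist motor lost, Forward drive VFD 2 trips, Left door interlock fails}.

6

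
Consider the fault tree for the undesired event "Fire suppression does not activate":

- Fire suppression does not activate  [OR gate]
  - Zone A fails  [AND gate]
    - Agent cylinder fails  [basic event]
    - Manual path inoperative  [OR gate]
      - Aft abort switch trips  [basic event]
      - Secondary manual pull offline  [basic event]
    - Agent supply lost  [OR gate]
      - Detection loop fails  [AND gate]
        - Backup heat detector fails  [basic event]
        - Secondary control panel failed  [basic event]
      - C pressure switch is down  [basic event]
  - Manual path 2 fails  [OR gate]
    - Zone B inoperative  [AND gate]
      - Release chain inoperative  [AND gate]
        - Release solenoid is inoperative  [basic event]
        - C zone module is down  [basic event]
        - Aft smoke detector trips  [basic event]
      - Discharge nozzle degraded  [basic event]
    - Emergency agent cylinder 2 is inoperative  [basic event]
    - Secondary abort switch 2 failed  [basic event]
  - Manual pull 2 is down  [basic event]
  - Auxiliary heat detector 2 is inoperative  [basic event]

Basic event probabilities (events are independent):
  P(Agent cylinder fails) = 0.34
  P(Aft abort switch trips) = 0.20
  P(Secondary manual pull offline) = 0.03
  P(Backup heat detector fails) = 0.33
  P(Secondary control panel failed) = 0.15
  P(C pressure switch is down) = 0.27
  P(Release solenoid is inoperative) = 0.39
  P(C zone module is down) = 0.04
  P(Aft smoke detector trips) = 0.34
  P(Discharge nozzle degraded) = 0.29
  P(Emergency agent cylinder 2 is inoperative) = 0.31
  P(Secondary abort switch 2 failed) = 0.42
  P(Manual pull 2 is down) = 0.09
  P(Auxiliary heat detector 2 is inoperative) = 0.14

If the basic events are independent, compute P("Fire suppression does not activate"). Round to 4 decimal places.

P(Manual path inoperative) [OR] = 1 − (1−0.20) × (1−0.03) = 0.224000
P(Detection loop fails) [AND] = 0.33 × 0.15 = 0.049500
P(Agent supply lost) [OR] = 1 − (1−0.049500) × (1−0.27) = 0.306135
P(Zone A fails) [AND] = 0.34 × 0.224000 × 0.306135 = 0.023315
P(Release chain inoperative) [AND] = 0.39 × 0.04 × 0.34 = 0.005304
P(Zone B inoperative) [AND] = 0.005304 × 0.29 = 0.001538
P(Manual path 2 fails) [OR] = 1 − (1−0.001538) × (1−0.31) × (1−0.42) = 0.600416
P(Fire suppression does not activate) [OR] = 1 − (1−0.023315) × (1−0.600416) × (1−0.09) × (1−0.14) = 0.694576
Rounded to 4 decimal places: P(Fire suppression does not activate) ≈ 0.6946.

0.6946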